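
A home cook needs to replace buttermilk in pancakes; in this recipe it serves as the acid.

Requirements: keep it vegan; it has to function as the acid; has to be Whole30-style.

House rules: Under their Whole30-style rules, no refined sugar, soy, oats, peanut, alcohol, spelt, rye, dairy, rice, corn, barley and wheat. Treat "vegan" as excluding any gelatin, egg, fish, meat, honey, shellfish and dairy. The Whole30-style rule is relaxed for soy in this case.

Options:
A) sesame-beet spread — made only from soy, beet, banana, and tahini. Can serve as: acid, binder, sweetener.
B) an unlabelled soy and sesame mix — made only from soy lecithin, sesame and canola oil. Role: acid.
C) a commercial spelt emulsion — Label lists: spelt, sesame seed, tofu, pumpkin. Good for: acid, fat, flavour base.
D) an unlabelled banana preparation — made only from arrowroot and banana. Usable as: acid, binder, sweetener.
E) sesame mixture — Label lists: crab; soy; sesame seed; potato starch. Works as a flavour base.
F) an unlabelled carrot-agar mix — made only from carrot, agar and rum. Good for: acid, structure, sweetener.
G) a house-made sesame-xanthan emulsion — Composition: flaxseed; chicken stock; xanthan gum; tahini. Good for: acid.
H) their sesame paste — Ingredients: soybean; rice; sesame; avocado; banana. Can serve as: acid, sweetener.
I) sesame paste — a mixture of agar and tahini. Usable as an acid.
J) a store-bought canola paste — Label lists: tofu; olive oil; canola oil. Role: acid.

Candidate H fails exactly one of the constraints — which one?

usable as an acid: satisfied
Whole30-style: has rice — fails
vegan: satisfied

Whole30-style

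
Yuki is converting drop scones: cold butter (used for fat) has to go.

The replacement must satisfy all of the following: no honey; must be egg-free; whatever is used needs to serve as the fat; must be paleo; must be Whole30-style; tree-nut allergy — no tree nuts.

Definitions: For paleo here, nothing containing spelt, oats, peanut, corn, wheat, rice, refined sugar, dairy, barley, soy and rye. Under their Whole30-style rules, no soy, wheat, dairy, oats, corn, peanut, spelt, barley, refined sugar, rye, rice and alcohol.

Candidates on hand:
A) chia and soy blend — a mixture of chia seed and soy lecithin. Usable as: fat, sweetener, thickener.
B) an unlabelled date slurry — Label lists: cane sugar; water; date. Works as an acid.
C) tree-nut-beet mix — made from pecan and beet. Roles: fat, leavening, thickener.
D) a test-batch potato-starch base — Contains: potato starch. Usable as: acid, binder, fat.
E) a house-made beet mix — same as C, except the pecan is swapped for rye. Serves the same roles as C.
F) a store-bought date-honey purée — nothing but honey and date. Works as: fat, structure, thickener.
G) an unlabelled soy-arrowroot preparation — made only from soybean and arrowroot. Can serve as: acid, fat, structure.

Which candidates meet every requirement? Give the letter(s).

A: has soy lecithin, so not paleo; has soy lecithin, so not Whole30-style — no
B: not usable as a fat; has cane sugar, so not paleo (and 1 more) — out
C: has pecan, so not tree-nut-free — out
D: nothing on the exclusion list — valid
E: has rye, so not paleo; has rye, so not Whole30-style — no
F: has honey, so not honey-free — out
G: has soybean, so not paleo; has soybean, so not Whole30-style — no

D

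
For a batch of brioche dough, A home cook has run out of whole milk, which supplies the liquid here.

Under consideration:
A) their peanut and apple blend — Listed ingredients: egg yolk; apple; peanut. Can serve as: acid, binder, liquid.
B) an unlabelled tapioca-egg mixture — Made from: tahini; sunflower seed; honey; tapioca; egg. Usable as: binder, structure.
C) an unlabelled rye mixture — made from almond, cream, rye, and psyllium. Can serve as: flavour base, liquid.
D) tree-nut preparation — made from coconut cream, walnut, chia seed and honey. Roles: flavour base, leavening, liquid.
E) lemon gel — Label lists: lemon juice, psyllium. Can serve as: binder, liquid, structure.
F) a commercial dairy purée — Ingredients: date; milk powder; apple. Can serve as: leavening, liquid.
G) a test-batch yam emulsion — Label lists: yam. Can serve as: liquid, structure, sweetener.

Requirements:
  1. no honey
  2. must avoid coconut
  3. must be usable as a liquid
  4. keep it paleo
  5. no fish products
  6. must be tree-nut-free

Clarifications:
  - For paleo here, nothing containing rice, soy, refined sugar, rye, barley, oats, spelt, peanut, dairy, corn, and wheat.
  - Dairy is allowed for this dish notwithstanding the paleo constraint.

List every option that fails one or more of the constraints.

A: has peanut, so not paleo — no
B: not usable as a liquid; has honey, so not honey-free — no
C: has rye, so not paleo; has almond, so not tree-nut-free — out
D: has honey, so not honey-free; has walnut, so not tree-nut-free (and 1 more) — reject
E: only psyllium and lemon juice; none excluded — OK
F: dairy is permitted under the paleo carve-out; nothing else excluded — valid
G: works as a liquid, no honey, no tree nuts — valid

A, B, C, D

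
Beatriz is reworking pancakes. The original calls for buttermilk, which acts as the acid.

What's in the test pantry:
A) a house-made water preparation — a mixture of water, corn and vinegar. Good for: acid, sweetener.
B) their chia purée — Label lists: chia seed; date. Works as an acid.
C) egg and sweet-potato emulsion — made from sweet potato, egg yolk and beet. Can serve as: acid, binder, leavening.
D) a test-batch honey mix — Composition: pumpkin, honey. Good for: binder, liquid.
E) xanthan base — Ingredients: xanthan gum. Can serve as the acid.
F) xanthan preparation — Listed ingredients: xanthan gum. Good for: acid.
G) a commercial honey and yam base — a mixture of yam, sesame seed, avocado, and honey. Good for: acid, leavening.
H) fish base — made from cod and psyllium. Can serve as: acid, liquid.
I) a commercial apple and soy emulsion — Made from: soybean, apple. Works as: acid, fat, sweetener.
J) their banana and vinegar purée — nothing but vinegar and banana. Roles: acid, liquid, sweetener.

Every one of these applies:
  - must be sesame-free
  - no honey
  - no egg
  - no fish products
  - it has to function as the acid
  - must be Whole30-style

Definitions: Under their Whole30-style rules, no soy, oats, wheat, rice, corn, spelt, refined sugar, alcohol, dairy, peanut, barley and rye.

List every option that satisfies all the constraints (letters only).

B, E, F, J

A: has corn, so not Whole30-style — reject
B: nothing on the exclusion list — valid
C: has egg yolk, so not egg-free — reject
D: not usable as an acid; has honey, so not honey-free — out
E: no honey, no sesame — valid
F: no honey, no egg — OK
G: has honey, so not honey-free; has sesame seed, so not sesame-free — reject
H: has cod, so not fish-free — no
I: has soybean, so not Whole30-style — out
J: nothing on the exclusion list — OK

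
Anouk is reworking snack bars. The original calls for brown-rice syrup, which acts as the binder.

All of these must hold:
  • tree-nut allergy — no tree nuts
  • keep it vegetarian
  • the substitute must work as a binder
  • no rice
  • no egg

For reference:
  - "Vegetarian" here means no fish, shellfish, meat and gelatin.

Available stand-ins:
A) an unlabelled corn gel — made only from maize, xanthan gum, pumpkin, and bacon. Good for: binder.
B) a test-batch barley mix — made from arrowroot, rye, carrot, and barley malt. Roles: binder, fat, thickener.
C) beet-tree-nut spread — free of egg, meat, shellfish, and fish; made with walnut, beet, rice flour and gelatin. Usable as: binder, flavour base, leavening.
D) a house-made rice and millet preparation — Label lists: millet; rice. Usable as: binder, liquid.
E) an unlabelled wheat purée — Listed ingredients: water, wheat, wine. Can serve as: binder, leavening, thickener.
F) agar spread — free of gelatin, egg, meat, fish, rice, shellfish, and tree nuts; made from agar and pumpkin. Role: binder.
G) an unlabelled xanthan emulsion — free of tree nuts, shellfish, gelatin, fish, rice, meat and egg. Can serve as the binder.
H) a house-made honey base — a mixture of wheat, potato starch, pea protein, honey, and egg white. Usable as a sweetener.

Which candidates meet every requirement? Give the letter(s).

A: has bacon, so not vegetarian — no
B: every rule checks out — valid
C: has gelatin, so not vegetarian; has walnut, so not tree-nut-free (and 1 more) — no
D: has rice, so not rice-free — no
E: every rule checks out — OK
F: nothing on the exclusion list — keep
G: no rice, no tree nuts — OK
H: not usable as a binder; has egg white, so not egg-free — no

B, E, F, G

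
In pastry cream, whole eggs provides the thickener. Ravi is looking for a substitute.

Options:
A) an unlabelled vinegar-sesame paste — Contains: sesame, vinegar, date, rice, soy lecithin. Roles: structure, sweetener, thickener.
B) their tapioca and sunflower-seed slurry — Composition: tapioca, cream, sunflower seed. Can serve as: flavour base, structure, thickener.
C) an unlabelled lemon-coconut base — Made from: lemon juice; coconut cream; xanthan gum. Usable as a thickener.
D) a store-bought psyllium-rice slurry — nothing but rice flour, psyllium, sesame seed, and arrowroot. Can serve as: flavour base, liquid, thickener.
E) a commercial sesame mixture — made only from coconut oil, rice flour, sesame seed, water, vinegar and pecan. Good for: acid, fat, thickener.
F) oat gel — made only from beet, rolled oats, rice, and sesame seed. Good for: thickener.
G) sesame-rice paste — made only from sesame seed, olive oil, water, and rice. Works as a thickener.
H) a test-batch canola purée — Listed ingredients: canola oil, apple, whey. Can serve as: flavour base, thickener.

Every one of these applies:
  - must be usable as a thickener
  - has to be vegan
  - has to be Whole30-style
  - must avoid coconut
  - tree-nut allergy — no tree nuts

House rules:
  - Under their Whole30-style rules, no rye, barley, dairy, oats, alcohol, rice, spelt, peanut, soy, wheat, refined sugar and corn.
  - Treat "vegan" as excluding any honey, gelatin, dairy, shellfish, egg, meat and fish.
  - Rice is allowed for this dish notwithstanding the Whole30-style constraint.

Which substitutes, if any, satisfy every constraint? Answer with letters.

D, G

A: has soy lecithin, so not Whole30-style — no
B: has cream, so not Whole30-style; has cream, so not vegan — out
C: has coconut cream, so not coconut-free — reject
D: rice is permitted under the Whole30-style carve-out; nothing else excluded — valid
E: has coconut oil, so not coconut-free; has pecan, so not tree-nut-free — out
F: has rolled oats, so not Whole30-style — no
G: rice is permitted under the Whole30-style carve-out; nothing else excluded — valid
H: has whey, so not Whole30-style; has whey, so not vegan — reject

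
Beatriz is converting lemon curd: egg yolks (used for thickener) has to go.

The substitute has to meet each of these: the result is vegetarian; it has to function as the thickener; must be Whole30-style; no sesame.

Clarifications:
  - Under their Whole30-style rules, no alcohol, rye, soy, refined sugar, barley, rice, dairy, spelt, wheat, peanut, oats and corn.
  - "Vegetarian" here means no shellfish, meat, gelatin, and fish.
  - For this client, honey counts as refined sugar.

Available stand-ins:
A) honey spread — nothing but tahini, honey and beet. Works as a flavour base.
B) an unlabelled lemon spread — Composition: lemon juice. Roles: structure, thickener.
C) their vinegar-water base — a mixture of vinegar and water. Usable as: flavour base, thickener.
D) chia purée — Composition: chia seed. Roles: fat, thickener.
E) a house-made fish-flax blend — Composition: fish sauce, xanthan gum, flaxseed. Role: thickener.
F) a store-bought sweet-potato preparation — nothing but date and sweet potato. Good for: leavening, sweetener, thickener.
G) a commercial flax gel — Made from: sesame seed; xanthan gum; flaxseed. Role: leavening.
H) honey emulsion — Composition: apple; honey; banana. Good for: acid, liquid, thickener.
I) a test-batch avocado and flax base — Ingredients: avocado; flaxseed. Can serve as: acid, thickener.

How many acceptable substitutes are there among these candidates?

5

A: not usable as a thickener; has honey, so not Whole30-style (and 1 more) — no
B: all constraints satisfied — keep
C: only vinegar and water; none excluded — OK
D: every rule checks out — OK
E: has fish sauce, so not vegetarian — no
F: only sweet potato and date; none excluded — keep
G: not usable as a thickener; has sesame seed, so not sesame-free — no
H: has honey, so not Whole30-style — no
I: every rule checks out — keep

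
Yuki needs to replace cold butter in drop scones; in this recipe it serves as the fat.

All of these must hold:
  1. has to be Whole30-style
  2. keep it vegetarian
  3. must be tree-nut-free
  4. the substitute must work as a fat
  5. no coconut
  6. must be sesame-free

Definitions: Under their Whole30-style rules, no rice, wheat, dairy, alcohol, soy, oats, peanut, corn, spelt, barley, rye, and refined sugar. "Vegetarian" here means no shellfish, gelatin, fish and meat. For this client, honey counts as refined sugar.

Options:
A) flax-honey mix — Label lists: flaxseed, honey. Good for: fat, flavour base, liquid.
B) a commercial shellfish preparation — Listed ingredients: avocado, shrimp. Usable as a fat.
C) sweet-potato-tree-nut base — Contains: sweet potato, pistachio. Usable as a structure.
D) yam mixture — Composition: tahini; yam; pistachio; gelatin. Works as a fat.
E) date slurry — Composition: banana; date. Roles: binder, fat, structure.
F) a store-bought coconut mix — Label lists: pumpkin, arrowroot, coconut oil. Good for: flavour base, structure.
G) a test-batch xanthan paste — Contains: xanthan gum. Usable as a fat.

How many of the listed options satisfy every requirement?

A: has honey, so not Whole30-style — out
B: has shrimp, so not vegetarian — out
C: not usable as a fat; has pistachio, so not tree-nut-free — no
D: has gelatin, so not vegetarian; has pistachio, so not tree-nut-free (and 1 more) — no
E: every rule checks out — valid
F: not usable as a fat; has coconut oil, so not coconut-free — reject
G: only xanthan gum; none excluded — valid

2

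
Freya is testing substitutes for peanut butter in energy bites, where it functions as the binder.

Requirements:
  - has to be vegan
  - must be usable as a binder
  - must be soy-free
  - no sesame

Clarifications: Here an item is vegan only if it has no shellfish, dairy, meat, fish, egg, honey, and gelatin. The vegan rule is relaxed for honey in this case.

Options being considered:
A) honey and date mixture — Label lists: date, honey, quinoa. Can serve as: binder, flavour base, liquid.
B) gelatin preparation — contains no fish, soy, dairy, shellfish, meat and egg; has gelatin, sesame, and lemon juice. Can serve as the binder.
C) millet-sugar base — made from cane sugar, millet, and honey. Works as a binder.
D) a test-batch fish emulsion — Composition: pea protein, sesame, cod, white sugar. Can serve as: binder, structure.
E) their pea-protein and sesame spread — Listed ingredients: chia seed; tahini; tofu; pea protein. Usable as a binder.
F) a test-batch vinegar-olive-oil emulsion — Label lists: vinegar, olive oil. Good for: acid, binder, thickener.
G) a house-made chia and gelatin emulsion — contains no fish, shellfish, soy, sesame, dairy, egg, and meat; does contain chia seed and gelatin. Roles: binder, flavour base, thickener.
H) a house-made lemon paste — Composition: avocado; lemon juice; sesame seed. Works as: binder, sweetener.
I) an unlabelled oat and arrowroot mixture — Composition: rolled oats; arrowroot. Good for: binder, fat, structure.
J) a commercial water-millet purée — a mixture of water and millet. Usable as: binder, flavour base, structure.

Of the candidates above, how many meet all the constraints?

5

A: honey is permitted under the vegan carve-out; nothing else excluded — OK
B: has gelatin, so not vegan; has sesame, so not sesame-free — no
C: honey is permitted under the vegan carve-out; nothing else excluded — keep
D: has cod, so not vegan; has sesame, so not sesame-free — reject
E: has tahini, so not sesame-free; has tofu, so not soy-free — no
F: works as a binder, no sesame, vegan — keep
G: has gelatin, so not vegan — no
H: has sesame seed, so not sesame-free — reject
I: works as a binder, vegan, no soy — keep
J: nothing on the exclusion list — keep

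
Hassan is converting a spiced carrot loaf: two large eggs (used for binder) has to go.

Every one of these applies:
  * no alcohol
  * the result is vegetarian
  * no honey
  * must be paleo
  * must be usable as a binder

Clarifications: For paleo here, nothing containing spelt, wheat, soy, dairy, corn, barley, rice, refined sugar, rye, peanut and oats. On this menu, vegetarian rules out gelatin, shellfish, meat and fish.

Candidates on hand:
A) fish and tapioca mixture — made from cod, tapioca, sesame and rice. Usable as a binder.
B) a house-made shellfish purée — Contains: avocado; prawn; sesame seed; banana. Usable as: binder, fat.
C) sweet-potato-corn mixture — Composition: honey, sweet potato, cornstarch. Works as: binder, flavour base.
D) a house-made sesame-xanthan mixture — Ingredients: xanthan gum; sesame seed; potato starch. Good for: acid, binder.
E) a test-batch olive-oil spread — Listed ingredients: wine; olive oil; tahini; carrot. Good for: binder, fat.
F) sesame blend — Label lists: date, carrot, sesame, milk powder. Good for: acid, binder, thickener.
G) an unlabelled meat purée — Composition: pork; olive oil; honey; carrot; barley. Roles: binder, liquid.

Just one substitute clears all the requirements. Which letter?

D

A: has rice, so not paleo; has cod, so not vegetarian — reject
B: has prawn, so not vegetarian — out
C: has cornstarch, so not paleo; has honey, so not honey-free — out
D: works as a binder, no honey, no alcohol — keep
E: has wine, so not alcohol-free — out
F: has milk powder, so not paleo — reject
G: has barley, so not paleo; has pork, so not vegetarian (and 1 more) — reject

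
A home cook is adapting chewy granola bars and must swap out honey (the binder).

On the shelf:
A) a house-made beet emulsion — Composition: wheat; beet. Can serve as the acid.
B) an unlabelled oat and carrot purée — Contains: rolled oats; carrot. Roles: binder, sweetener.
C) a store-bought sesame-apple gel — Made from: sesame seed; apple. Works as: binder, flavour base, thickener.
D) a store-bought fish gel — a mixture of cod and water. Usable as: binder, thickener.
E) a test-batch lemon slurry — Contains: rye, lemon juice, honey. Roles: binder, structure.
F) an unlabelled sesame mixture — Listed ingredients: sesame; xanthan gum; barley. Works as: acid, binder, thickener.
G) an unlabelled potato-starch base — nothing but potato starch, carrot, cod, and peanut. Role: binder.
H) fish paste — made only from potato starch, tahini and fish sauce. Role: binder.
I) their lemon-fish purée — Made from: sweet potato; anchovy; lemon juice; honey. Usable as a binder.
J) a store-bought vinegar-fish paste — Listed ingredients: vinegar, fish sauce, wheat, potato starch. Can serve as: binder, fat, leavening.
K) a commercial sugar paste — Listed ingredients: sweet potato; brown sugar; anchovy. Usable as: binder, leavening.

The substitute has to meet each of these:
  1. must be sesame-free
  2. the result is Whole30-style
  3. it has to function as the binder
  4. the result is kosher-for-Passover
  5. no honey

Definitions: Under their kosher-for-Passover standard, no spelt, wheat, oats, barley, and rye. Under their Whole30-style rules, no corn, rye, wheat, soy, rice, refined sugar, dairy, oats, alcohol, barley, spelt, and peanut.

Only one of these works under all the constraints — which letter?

A: not usable as a binder; has wheat, so not kosher-for-Passover (and 1 more) — reject
B: has rolled oats, so not kosher-for-Passover; has rolled oats, so not Whole30-style — out
C: has sesame seed, so not sesame-free — out
D: works as a binder, kosher-for-Passover, no honey — OK
E: has rye, so not kosher-for-Passover; has rye, so not Whole30-style (and 1 more) — reject
F: has barley, so not kosher-for-Passover; has barley, so not Whole30-style (and 1 more) — no
G: has peanut, so not Whole30-style — out
H: has tahini, so not sesame-free — no
I: has honey, so not honey-free — reject
J: has wheat, so not kosher-for-Passover; has wheat, so not Whole30-style — no
K: has brown sugar, so not Whole30-style — no

D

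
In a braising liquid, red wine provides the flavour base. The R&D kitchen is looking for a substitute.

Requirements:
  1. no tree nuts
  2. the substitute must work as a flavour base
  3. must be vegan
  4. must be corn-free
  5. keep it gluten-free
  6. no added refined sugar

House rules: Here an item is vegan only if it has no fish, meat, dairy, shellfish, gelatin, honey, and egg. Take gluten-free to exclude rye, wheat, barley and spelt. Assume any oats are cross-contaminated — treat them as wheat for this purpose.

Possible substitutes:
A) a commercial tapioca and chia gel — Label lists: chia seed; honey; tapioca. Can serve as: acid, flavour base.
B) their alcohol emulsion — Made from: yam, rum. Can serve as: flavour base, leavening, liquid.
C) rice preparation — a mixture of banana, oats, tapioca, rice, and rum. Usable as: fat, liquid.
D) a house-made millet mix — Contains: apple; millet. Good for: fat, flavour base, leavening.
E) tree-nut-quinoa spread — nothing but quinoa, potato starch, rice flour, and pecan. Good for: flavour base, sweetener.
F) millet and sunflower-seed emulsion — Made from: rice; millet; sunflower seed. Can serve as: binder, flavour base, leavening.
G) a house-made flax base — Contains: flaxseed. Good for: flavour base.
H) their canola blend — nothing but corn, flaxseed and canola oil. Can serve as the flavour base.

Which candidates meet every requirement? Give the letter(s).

B, D, F, G

A: has honey, so not vegan — reject
B: nothing on the exclusion list — valid
C: not usable as a flavour base; has oats, so not gluten-free — reject
D: works as a flavour base, no corn, no refined sugar — valid
E: has pecan, so not tree-nut-free — no
F: only rice, sunflower seed, and millet; none excluded — valid
G: only flaxseed; none excluded — OK
H: has corn, so not corn-free — out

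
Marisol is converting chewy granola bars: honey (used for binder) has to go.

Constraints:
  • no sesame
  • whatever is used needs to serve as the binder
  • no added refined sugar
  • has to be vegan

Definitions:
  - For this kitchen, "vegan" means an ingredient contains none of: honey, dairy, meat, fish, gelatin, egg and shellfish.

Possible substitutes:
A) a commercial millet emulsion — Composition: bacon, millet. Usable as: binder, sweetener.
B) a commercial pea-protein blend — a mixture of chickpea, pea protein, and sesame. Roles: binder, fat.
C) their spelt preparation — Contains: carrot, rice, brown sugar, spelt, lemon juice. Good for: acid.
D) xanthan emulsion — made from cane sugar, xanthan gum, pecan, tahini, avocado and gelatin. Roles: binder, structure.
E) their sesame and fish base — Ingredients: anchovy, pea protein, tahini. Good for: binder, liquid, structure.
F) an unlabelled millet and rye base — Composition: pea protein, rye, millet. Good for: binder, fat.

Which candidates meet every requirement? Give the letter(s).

A: has bacon, so not vegan — out
B: has sesame, so not sesame-free — reject
C: not usable as a binder; has brown sugar, so not no-added-sugar — reject
D: has gelatin, so not vegan; has tahini, so not sesame-free (and 1 more) — out
E: has anchovy, so not vegan; has tahini, so not sesame-free — reject
F: all constraints satisfied — keep

F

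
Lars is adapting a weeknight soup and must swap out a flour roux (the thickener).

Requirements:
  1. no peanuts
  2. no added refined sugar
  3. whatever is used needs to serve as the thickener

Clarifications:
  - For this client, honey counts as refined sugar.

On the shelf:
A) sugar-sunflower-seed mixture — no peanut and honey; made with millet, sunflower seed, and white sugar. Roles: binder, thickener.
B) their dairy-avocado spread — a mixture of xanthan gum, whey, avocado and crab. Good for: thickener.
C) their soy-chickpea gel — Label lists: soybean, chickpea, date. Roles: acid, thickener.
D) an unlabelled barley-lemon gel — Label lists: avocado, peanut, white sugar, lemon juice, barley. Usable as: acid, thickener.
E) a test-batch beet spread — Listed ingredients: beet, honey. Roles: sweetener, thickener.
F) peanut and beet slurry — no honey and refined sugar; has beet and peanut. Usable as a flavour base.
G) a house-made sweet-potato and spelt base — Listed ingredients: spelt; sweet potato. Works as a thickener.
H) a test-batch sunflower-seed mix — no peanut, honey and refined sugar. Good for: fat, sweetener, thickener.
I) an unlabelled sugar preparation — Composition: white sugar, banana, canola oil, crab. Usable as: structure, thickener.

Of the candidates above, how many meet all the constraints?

4

A: has white sugar, so not no-added-sugar — out
B: whey and crab etc. — none of it excluded — OK
C: only soybean, date, and chickpea; none excluded — keep
D: has white sugar, so not no-added-sugar; has peanut, so not peanut-free — out
E: has honey, so not no-added-sugar — no
F: not usable as a thickener; has peanut, so not peanut-free — reject
G: only spelt and sweet potato; none excluded — valid
H: works as a thickener, no peanut, no-added-sugar — OK
I: has white sugar, so not no-added-sugar — out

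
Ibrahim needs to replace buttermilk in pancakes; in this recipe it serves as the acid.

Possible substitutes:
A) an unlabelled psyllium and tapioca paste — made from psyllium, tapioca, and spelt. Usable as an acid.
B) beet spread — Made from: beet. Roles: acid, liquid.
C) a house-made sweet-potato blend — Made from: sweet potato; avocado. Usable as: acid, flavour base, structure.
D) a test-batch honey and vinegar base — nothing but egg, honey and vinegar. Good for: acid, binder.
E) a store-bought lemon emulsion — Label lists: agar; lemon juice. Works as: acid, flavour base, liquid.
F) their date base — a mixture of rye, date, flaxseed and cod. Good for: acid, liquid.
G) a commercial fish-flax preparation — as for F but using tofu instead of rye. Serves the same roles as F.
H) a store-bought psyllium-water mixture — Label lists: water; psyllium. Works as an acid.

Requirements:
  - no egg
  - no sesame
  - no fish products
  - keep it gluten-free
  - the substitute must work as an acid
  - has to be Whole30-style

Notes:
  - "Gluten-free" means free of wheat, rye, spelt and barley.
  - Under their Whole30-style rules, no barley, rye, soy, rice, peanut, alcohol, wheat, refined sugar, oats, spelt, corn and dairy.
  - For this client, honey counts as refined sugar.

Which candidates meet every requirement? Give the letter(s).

A: has spelt, so not gluten-free; has spelt, so not Whole30-style — no
B: only beet; none excluded — valid
C: no sesame, Whole30-style — valid
D: has honey, so not Whole30-style; has egg, so not egg-free — reject
E: no egg, Whole30-style — valid
F: has rye, so not gluten-free; has rye, so not Whole30-style (and 1 more) — out
G: has tofu, so not Whole30-style; has cod, so not fish-free — reject
H: works as an acid, gluten-free, Whole30-style — valid

B, C, E, H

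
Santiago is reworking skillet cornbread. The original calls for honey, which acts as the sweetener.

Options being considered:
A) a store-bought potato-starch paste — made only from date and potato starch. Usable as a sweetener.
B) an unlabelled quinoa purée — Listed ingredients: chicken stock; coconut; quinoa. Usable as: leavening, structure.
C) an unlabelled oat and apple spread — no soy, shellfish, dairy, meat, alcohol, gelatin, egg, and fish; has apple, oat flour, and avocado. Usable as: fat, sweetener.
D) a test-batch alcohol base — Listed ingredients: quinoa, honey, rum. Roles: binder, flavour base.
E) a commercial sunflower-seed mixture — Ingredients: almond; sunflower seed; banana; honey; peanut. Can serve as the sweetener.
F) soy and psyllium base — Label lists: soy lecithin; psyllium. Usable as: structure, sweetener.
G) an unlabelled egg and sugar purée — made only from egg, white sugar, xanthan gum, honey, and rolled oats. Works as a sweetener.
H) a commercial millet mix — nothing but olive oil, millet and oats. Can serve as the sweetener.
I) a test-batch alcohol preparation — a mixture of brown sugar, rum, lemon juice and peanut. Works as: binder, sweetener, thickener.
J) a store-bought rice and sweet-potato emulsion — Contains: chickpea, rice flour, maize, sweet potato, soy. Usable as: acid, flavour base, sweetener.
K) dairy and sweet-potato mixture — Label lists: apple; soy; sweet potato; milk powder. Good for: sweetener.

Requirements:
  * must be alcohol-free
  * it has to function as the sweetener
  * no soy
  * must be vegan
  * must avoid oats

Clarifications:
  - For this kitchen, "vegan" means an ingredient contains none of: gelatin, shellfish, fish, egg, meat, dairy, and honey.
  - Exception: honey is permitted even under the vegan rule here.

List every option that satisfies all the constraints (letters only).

A: works as a sweetener, no soy, vegan — keep
B: not usable as a sweetener; has chicken stock, so not vegan — no
C: has oat flour, so not oat-free — out
D: not usable as a sweetener; has rum, so not alcohol-free — no
E: honey is permitted under the vegan carve-out; nothing else excluded — keep
F: has soy lecithin, so not soy-free — no
G: has egg, so not vegan; has rolled oats, so not oat-free — no
H: has oats, so not oat-free — out
I: has rum, so not alcohol-free — no
J: has soy, so not soy-free — out
K: has milk powder, so not vegan; has soy, so not soy-free — no

A, E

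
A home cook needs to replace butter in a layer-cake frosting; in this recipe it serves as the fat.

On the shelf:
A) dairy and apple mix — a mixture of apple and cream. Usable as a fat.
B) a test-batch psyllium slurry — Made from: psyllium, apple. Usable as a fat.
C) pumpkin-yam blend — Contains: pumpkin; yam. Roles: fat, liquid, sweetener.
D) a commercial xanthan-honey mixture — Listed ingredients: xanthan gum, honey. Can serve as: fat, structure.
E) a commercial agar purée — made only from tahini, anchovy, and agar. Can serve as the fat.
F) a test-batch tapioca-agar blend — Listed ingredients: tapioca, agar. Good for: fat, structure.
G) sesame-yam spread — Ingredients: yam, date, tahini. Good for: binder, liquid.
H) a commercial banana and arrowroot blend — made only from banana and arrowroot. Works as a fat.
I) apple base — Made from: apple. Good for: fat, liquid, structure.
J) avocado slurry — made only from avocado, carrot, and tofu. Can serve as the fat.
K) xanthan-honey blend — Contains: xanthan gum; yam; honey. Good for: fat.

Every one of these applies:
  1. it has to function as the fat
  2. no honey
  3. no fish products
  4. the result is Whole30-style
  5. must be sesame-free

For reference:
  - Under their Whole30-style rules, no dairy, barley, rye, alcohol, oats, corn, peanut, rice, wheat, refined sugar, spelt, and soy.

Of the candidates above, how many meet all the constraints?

A: has cream, so not Whole30-style — no
B: only psyllium and apple; none excluded — keep
C: all constraints satisfied — OK
D: has honey, so not honey-free — reject
E: has anchovy, so not fish-free; has tahini, so not sesame-free — no
F: every rule checks out — keep
G: not usable as a fat; has tahini, so not sesame-free — reject
H: only arrowroot and banana; none excluded — valid
I: only apple; none excluded — keep
J: has tofu, so not Whole30-style — reject
K: has honey, so not honey-free — out

5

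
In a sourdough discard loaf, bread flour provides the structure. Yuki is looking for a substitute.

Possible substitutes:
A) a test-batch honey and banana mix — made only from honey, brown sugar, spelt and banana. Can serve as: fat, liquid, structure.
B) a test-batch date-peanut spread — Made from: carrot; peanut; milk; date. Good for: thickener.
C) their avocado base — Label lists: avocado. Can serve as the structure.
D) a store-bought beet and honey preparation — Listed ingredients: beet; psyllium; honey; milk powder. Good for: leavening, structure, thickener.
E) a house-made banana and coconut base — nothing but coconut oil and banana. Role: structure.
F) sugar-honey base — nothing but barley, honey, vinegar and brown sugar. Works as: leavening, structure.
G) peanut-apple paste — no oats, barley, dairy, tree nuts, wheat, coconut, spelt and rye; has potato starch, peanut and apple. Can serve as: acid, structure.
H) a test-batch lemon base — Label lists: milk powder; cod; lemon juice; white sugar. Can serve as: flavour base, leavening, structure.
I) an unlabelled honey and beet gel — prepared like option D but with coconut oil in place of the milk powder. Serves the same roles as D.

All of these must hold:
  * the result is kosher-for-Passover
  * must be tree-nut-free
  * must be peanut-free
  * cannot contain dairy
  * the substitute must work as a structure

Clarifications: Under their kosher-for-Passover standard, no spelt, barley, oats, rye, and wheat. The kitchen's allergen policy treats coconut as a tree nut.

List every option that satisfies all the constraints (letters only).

C

A: has spelt, so not kosher-for-Passover — out
B: not usable as a structure; has peanut, so not peanut-free (and 1 more) — out
C: only avocado; none excluded — keep
D: has milk powder, so not dairy-free — reject
E: has coconut oil, so not tree-nut-free — reject
F: has barley, so not kosher-for-Passover — out
G: has peanut, so not peanut-free — out
H: has milk powder, so not dairy-free — reject
I: has coconut oil, so not tree-nut-free — reject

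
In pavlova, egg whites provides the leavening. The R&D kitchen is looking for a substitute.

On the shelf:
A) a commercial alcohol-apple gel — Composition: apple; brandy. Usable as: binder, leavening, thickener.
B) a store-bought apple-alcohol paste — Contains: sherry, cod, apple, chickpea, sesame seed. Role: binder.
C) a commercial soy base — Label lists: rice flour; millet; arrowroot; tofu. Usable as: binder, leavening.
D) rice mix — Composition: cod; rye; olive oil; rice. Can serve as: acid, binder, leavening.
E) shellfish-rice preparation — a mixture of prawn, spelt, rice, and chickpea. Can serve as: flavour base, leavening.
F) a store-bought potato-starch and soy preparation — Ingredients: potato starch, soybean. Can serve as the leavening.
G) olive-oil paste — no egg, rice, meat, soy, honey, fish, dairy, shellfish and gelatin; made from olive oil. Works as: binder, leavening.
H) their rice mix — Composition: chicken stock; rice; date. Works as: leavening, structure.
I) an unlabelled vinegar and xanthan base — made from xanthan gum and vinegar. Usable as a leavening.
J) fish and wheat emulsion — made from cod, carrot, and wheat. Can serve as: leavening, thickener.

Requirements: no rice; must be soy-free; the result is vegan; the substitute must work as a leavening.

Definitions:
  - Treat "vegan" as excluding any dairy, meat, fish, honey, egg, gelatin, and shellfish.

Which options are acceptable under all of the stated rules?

A, G, I

A: only brandy and apple; none excluded — OK
B: not usable as a leavening; has cod, so not vegan — out
C: has tofu, so not soy-free; has rice flour, so not rice-free — reject
D: has cod, so not vegan; has rice, so not rice-free — no
E: has prawn, so not vegan; has rice, so not rice-free — out
F: has soybean, so not soy-free — no
G: no rice, vegan — OK
H: has chicken stock, so not vegan; has rice, so not rice-free — no
I: only vinegar and xanthan gum; none excluded — valid
J: has cod, so not vegan — no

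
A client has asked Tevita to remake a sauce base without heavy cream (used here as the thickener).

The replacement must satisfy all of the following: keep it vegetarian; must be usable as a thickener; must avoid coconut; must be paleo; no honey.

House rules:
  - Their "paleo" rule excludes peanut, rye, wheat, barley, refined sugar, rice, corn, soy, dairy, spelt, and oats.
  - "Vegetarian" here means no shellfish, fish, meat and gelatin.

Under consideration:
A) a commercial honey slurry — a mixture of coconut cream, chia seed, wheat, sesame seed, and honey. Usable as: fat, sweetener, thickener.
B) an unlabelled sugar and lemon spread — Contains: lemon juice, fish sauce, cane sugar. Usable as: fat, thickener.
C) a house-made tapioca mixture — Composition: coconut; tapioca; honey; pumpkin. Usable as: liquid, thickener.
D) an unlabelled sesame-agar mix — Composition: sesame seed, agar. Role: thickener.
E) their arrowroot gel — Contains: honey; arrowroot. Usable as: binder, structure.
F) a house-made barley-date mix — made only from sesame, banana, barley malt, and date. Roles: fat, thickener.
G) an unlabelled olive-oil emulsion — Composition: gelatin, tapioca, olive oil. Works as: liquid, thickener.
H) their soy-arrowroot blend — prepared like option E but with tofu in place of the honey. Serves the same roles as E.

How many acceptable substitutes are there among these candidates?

1

A: has wheat, so not paleo; has coconut cream, so not coconut-free (and 1 more) — out
B: has cane sugar, so not paleo; has fish sauce, so not vegetarian — out
C: has coconut, so not coconut-free; has honey, so not honey-free — reject
D: every rule checks out — OK
E: not usable as a thickener; has honey, so not honey-free — out
F: has barley malt, so not paleo — reject
G: has gelatin, so not vegetarian — no
H: not usable as a thickener; has tofu, so not paleo — no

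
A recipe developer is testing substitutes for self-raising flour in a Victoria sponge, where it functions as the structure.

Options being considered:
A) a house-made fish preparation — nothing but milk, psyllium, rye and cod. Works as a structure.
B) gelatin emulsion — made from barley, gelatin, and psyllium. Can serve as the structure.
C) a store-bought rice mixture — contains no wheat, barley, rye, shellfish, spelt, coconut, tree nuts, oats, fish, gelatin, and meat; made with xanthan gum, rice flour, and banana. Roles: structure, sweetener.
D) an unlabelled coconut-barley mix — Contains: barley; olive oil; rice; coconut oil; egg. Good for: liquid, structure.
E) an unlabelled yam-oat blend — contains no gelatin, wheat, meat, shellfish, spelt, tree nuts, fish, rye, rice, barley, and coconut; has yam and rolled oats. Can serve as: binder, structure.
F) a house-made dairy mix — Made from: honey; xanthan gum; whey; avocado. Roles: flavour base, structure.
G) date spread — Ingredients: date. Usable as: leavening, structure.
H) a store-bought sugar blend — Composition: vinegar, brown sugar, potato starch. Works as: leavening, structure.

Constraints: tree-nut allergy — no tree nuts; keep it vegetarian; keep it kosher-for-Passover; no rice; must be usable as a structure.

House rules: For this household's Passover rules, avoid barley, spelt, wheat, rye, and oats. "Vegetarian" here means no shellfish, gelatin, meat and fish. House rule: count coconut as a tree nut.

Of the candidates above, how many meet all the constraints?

3

A: has rye, so not kosher-for-Passover; has cod, so not vegetarian — no
B: has barley, so not kosher-for-Passover; has gelatin, so not vegetarian — out
C: has rice flour, so not rice-free — reject
D: has barley, so not kosher-for-Passover; has rice, so not rice-free (and 1 more) — out
E: has rolled oats, so not kosher-for-Passover — out
F: works as a structure, tree-nut-free, vegetarian — keep
G: works as a structure, tree-nut-free, vegetarian — valid
H: nothing on the exclusion list — valid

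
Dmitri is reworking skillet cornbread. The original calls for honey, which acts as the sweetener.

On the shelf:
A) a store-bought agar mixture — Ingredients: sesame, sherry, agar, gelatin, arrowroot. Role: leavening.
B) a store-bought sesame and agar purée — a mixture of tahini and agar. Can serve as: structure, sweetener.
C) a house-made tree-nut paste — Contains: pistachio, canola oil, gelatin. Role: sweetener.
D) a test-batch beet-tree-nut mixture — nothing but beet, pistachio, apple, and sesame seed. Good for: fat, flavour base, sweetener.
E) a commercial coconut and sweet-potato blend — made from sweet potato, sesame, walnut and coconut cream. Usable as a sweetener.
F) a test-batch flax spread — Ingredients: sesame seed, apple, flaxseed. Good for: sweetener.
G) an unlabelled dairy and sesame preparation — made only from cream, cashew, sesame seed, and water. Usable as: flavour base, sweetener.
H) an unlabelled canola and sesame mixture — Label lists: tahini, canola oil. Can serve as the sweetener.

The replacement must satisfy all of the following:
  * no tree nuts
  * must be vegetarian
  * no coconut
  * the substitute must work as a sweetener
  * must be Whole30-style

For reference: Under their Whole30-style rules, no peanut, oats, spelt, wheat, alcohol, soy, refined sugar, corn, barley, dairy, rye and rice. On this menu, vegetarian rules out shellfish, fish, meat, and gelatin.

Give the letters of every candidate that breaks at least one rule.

A: not usable as a sweetener; has sherry, so not Whole30-style (and 1 more) — no
B: nothing on the exclusion list — valid
C: has gelatin, so not vegetarian; has pistachio, so not tree-nut-free — reject
D: has pistachio, so not tree-nut-free — out
E: has walnut, so not tree-nut-free; has coconut cream, so not coconut-free — no
F: only sesame seed, flaxseed, and apple; none excluded — valid
G: has cream, so not Whole30-style; has cashew, so not tree-nut-free — reject
H: nothing on the exclusion list — OK

A, C, D, E, G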